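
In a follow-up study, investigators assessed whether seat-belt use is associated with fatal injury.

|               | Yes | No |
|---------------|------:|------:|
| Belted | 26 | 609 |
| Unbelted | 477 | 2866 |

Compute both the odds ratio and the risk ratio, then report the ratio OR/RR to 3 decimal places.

Cells: a = 26, b = 609, c = 477, d = 2866.
OR = (26·2866)/(609·477) = 74516/290493 = 0.25652
Risk in exposed = 26/635 = 0.04094; risk in unexposed = 477/3343 = 0.14269; RR = 0.28696
OR/RR = 0.25652 / 0.28696 = 0.89392
The outcome is not rare, so the OR lies further from 1 than the RR.

0.894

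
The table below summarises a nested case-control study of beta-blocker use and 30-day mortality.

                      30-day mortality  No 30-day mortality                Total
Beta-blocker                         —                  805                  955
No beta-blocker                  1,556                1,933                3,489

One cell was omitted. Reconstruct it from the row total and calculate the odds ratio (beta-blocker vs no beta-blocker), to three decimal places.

0.231

The missing cell is in the exposed row: 955 − 805 = 150.
So a = 150, b = 805, c = 1556, d = 1933.
OR = (a·d)/(b·c) = (150 × 1933) / (805 × 1556) = 289950 / 1252580 = 0.23148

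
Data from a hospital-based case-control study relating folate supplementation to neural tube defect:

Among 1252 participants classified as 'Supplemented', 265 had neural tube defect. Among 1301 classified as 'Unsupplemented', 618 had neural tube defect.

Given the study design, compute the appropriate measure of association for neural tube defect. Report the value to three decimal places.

From the description: a = 265, b = 987, c = 618, d = 683.
This is a hospital-based case-control study: participants were sampled on outcome status, so risks in the source population cannot be estimated directly — relative risk is not valid here. The odds ratio is the appropriate measure.
OR = (a·d)/(b·c) = (265 × 683) / (987 × 618) = 180995 / 609966 = 0.29673

0.297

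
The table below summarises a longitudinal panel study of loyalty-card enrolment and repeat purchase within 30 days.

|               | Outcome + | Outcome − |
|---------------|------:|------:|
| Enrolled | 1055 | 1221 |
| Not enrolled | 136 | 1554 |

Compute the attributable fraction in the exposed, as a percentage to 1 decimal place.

Cells: a = 1055, b = 1221, c = 136, d = 1554.
Risk in exposed = 1055/2276 = 0.46353; risk in unexposed = 136/1690 = 0.08047.
RR = 0.46353/0.08047 = 5.76007
AR% = (RR − 1)/RR × 100 = (5.76007 − 1)/5.76007 × 100 = 82.6391%

82.6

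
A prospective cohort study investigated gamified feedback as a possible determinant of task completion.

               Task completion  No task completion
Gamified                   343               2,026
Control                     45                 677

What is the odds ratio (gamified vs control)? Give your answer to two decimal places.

Cells: a = 343, b = 2026, c = 45, d = 677.
OR = (a·d)/(b·c) = (343 × 677) / (2026 × 45) = 232211 / 91170 = 2.54701
The odds of task completion are about 2.55 times as high in the gamified group.

2.55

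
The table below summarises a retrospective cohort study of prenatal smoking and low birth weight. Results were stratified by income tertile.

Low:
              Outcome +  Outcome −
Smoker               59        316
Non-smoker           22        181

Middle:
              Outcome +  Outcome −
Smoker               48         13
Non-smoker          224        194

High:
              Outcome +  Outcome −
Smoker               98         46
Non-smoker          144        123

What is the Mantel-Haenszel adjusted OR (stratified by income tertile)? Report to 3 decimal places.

1.965

OR_MH = Σ(aᵢdᵢ/nᵢ) / Σ(bᵢcᵢ/nᵢ), where nᵢ is the stratum total.
Stratum 1 (Low): n = 578; a·d/n = 59·181/578 = 18.4758; b·c/n = 316·22/578 = 12.0277
Stratum 2 (Middle): n = 479; a·d/n = 48·194/479 = 19.4405; b·c/n = 13·224/479 = 6.0793
Stratum 3 (High): n = 411; a·d/n = 98·123/411 = 29.3285; b·c/n = 46·144/411 = 16.1168
OR_MH = (18.4758 + 19.4405 + 29.3285) / (12.0277 + 6.0793 + 16.1168) = 67.2447 / 34.2238 = 1.96485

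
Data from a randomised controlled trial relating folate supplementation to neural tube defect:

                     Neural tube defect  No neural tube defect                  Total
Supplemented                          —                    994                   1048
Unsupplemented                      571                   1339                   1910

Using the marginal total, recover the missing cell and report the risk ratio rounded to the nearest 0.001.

The missing cell is in the exposed row: 1048 − 994 = 54.
So a = 54, b = 994, c = 571, d = 1339.
RR = [a/(a+b)] / [c/(c+d)] = (54/1048) / (571/1910) = 0.05153/0.29895 = 0.17236

0.172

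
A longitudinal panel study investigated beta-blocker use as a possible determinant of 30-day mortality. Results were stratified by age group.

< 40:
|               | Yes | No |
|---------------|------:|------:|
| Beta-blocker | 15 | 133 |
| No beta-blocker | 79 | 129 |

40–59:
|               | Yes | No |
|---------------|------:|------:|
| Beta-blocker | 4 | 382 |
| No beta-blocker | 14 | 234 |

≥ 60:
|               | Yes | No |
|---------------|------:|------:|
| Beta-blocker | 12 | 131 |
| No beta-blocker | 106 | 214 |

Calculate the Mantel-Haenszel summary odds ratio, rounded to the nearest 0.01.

OR_MH = Σ(aᵢdᵢ/nᵢ) / Σ(bᵢcᵢ/nᵢ), where nᵢ is the stratum total.
Stratum 1 (< 40): n = 356; a·d/n = 15·129/356 = 5.4354; b·c/n = 133·79/356 = 29.5140
Stratum 2 (40–59): n = 634; a·d/n = 4·234/634 = 1.4763; b·c/n = 382·14/634 = 8.4353
Stratum 3 (≥ 60): n = 463; a·d/n = 12·214/463 = 5.5464; b·c/n = 131·106/463 = 29.9914
OR_MH = (5.4354 + 1.4763 + 5.5464) / (29.5140 + 8.4353 + 29.9914) = 12.4582 / 67.9407 = 0.18337

0.18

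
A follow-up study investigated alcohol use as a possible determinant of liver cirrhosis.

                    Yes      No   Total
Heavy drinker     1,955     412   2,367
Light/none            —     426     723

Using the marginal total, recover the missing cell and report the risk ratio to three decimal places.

The missing cell is in the unexposed row: 723 − 426 = 297.
So a = 1955, b = 412, c = 297, d = 426.
RR = [a/(a+b)] / [c/(c+d)] = (1955/2367) / (297/723) = 0.82594/0.41079 = 2.01062

2.011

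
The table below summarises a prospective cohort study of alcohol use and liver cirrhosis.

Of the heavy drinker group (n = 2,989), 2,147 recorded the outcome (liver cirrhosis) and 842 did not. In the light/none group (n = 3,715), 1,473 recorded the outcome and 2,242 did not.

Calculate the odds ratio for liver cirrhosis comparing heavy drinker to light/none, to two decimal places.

From the description: a = 2147, b = 842, c = 1473, d = 2242.
OR = (a·d)/(b·c) = (2147 × 2242) / (842 × 1473) = 4813574 / 1240266 = 3.88108
The odds of liver cirrhosis are about 3.88 times as high in the heavy drinker group.

3.88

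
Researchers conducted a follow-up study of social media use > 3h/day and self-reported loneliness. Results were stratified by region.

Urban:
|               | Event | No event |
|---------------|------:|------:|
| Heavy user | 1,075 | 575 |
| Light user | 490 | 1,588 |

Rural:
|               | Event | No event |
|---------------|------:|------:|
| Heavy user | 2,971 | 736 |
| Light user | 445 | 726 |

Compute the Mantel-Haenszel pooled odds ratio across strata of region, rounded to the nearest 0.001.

OR_MH = Σ(aᵢdᵢ/nᵢ) / Σ(bᵢcᵢ/nᵢ), where nᵢ is the stratum total.
Stratum 1 (Urban): n = 3728; a·d/n = 1075·1588/3728 = 457.9131; b·c/n = 575·490/3728 = 75.5767
Stratum 2 (Rural): n = 4878; a·d/n = 2971·726/4878 = 442.1784; b·c/n = 736·445/4878 = 67.1423
OR_MH = (457.9131 + 442.1784) / (75.5767 + 67.1423) = 900.0914 / 142.7190 = 6.30674

6.307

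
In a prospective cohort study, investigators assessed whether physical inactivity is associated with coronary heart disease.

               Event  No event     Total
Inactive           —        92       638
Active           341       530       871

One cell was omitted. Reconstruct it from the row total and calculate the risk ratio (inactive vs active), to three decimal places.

The missing cell is in the exposed row: 638 − 92 = 546.
So a = 546, b = 92, c = 341, d = 530.
RR = [a/(a+b)] / [c/(c+d)] = (546/638) / (341/871) = 0.85580/0.39150 = 2.18593

2.186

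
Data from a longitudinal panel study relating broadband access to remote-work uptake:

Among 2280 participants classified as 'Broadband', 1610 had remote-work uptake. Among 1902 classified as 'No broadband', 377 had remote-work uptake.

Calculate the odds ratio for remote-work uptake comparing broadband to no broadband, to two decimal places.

9.72

From the description: a = 1610, b = 670, c = 377, d = 1525.
OR = (a·d)/(b·c) = (1610 × 1525) / (670 × 377) = 2455250 / 252590 = 9.72030
The odds of remote-work uptake are about 9.72 times as high in the broadband group.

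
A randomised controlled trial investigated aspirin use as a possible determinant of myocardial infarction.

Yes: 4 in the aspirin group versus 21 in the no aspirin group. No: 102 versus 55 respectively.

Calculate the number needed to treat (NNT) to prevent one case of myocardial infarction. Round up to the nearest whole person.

5

Risk in treated group = 4/106 = 0.03774; risk in control = 21/76 = 0.27632.
Absolute risk reduction = 0.27632 − 0.03774 = 0.23858
NNT = 1 / ARR = 1 / 0.23858 = 4.191 → round up → 5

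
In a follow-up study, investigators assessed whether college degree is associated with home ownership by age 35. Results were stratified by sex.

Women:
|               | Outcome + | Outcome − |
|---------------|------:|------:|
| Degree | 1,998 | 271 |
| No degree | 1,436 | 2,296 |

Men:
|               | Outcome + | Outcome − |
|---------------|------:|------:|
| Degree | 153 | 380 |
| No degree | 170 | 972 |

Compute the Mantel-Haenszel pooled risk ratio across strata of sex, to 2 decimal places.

RR_MH = Σ(aᵢ·n₀ᵢ/nᵢ) / Σ(cᵢ·n₁ᵢ/nᵢ), with n₁ᵢ = aᵢ+bᵢ (exposed), n₀ᵢ = cᵢ+dᵢ (unexposed), nᵢ = n₁ᵢ+n₀ᵢ.
Stratum 1 (Women): n₁ = 2269, n₀ = 3732, n = 6001; a·n₀/n = 1998·3732/6001 = 1242.5489; c·n₁/n = 1436·2269/6001 = 542.9568
Stratum 2 (Men): n₁ = 533, n₀ = 1142, n = 1675; a·n₀/n = 153·1142/1675 = 104.3140; c·n₁/n = 170·533/1675 = 54.0955
RR_MH = (1242.5489 + 104.3140) / (542.9568 + 54.0955) = 1346.8629 / 597.0524 = 2.25585

2.26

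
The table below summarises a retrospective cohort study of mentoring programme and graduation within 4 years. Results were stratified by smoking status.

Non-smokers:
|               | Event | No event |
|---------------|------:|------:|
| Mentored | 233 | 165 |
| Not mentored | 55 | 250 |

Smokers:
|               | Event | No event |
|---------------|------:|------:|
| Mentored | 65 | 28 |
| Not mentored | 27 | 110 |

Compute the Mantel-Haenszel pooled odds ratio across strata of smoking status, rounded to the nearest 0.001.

7.035

OR_MH = Σ(aᵢdᵢ/nᵢ) / Σ(bᵢcᵢ/nᵢ), where nᵢ is the stratum total.
Stratum 1 (Non-smokers): n = 703; a·d/n = 233·250/703 = 82.8592; b·c/n = 165·55/703 = 12.9090
Stratum 2 (Smokers): n = 230; a·d/n = 65·110/230 = 31.0870; b·c/n = 28·27/230 = 3.2870
OR_MH = (82.8592 + 31.0870) / (12.9090 + 3.2870) = 113.9461 / 16.1959 = 7.03548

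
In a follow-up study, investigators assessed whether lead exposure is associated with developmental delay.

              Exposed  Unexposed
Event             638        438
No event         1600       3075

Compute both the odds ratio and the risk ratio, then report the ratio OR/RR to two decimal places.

Reading the table with exposure as columns: a = 638 (Exposed, case), b = 1600 (Exposed, non-case), c = 438 (Unexposed, case), d = 3075.
OR = (638·3075)/(1600·438) = 1961850/700800 = 2.79944
Risk in exposed = 638/2238 = 0.28508; risk in unexposed = 438/3513 = 0.12468; RR = 2.28647
OR/RR = 2.79944 / 2.28647 = 1.22435
The outcome is not rare, so the OR lies further from 1 than the RR.

1.22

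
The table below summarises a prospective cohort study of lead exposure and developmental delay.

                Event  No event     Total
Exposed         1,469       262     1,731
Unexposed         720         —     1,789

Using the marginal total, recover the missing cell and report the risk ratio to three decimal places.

2.109

The missing cell is in the unexposed row: 1789 − 720 = 1069.
So a = 1469, b = 262, c = 720, d = 1069.
RR = [a/(a+b)] / [c/(c+d)] = (1469/1731) / (720/1789) = 0.84864/0.40246 = 2.10864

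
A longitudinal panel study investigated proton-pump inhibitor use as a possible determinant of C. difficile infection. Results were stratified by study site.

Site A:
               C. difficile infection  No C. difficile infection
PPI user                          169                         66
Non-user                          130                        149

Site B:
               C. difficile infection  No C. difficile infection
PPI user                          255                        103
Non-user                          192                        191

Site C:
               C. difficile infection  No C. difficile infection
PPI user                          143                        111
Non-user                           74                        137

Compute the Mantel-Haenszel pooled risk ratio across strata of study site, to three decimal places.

1.497

RR_MH = Σ(aᵢ·n₀ᵢ/nᵢ) / Σ(cᵢ·n₁ᵢ/nᵢ), with n₁ᵢ = aᵢ+bᵢ (exposed), n₀ᵢ = cᵢ+dᵢ (unexposed), nᵢ = n₁ᵢ+n₀ᵢ.
Stratum 1 (Site A): n₁ = 235, n₀ = 279, n = 514; a·n₀/n = 169·279/514 = 91.7335; c·n₁/n = 130·235/514 = 59.4358
Stratum 2 (Site B): n₁ = 358, n₀ = 383, n = 741; a·n₀/n = 255·383/741 = 131.8016; c·n₁/n = 192·358/741 = 92.7611
Stratum 3 (Site C): n₁ = 254, n₀ = 211, n = 465; a·n₀/n = 143·211/465 = 64.8882; c·n₁/n = 74·254/465 = 40.4215
RR_MH = (91.7335 + 131.8016 + 64.8882) / (59.4358 + 92.7611 + 40.4215) = 288.4233 / 192.6184 = 1.49738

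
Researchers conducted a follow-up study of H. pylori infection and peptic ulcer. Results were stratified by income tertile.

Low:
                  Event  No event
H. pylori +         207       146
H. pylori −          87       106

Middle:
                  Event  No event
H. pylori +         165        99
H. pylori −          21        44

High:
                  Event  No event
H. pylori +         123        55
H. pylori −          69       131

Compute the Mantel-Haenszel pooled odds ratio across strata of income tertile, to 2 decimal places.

OR_MH = Σ(aᵢdᵢ/nᵢ) / Σ(bᵢcᵢ/nᵢ), where nᵢ is the stratum total.
Stratum 1 (Low): n = 546; a·d/n = 207·106/546 = 40.1868; b·c/n = 146·87/546 = 23.2637
Stratum 2 (Middle): n = 329; a·d/n = 165·44/329 = 22.0669; b·c/n = 99·21/329 = 6.3191
Stratum 3 (High): n = 378; a·d/n = 123·131/378 = 42.6270; b·c/n = 55·69/378 = 10.0397
OR_MH = (40.1868 + 22.0669 + 42.6270) / (23.2637 + 6.3191 + 10.0397) = 104.8807 / 39.6226 = 2.64699

2.65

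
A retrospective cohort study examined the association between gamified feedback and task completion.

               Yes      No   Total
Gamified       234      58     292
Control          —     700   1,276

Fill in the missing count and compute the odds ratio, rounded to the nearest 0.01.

The missing cell is in the unexposed row: 1276 − 700 = 576.
So a = 234, b = 58, c = 576, d = 700.
OR = (a·d)/(b·c) = (234 × 700) / (58 × 576) = 163800 / 33408 = 4.90302

4.90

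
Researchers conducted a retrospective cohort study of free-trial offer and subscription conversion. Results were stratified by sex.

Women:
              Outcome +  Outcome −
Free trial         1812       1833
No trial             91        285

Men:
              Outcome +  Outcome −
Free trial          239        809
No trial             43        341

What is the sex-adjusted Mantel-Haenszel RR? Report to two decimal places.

2.05

RR_MH = Σ(aᵢ·n₀ᵢ/nᵢ) / Σ(cᵢ·n₁ᵢ/nᵢ), with n₁ᵢ = aᵢ+bᵢ (exposed), n₀ᵢ = cᵢ+dᵢ (unexposed), nᵢ = n₁ᵢ+n₀ᵢ.
Stratum 1 (Women): n₁ = 3645, n₀ = 376, n = 4021; a·n₀/n = 1812·376/4021 = 169.4384; c·n₁/n = 91·3645/4021 = 82.4907
Stratum 2 (Men): n₁ = 1048, n₀ = 384, n = 1432; a·n₀/n = 239·384/1432 = 64.0894; c·n₁/n = 43·1048/1432 = 31.4693
RR_MH = (169.4384 + 64.0894) / (82.4907 + 31.4693) = 233.5278 / 113.9599 = 2.04921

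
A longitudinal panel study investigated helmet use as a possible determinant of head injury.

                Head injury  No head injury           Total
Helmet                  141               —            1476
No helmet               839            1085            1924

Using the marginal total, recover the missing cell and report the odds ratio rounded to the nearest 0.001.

The missing cell is in the exposed row: 1476 − 141 = 1335.
So a = 141, b = 1335, c = 839, d = 1085.
OR = (a·d)/(b·c) = (141 × 1085) / (1335 × 839) = 152985 / 1120065 = 0.13659

0.137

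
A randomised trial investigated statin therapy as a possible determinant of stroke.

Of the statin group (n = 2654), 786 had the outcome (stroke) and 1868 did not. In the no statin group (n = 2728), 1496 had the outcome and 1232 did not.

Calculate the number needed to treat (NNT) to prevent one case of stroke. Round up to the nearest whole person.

4

Risk in treated group = 786/2654 = 0.29616; risk in control = 1496/2728 = 0.54839.
Absolute risk reduction = 0.54839 − 0.29616 = 0.25223
NNT = 1 / ARR = 1 / 0.25223 = 3.965 → round up → 4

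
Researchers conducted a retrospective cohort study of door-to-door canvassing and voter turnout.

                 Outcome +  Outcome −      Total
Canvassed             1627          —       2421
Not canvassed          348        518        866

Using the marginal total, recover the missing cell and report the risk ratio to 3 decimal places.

The missing cell is in the exposed row: 2421 − 1627 = 794.
So a = 1627, b = 794, c = 348, d = 518.
RR = [a/(a+b)] / [c/(c+d)] = (1627/2421) / (348/866) = 0.67204/0.40185 = 1.67237

1.672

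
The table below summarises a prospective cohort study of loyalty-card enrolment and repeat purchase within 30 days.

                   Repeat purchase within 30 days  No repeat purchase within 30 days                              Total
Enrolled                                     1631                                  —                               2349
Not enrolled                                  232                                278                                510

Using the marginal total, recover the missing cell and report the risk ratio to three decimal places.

1.526

The missing cell is in the exposed row: 2349 − 1631 = 718.
So a = 1631, b = 718, c = 232, d = 278.
RR = [a/(a+b)] / [c/(c+d)] = (1631/2349) / (232/510) = 0.69434/0.45490 = 1.52635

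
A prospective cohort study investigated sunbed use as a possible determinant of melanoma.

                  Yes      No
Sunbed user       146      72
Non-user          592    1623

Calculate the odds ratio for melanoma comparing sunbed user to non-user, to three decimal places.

5.559

Cells: a = 146, b = 72, c = 592, d = 1623.
OR = (a·d)/(b·c) = (146 × 1623) / (72 × 592) = 236958 / 42624 = 5.55926
The odds of melanoma are about 5.56 times as high in the sunbed user group.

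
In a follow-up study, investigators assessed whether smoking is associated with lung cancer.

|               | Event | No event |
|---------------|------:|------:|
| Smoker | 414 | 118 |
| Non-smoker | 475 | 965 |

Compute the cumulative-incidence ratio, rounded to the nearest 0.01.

2.36

Cells: a = 414, b = 118, c = 475, d = 965.
Risk in exposed = 414/532 = 0.77820; risk in unexposed = 475/1440 = 0.32986.
RR = 0.77820 / 0.32986 = 2.35916
The risk among the exposed is 2.36 times that among the unexposed.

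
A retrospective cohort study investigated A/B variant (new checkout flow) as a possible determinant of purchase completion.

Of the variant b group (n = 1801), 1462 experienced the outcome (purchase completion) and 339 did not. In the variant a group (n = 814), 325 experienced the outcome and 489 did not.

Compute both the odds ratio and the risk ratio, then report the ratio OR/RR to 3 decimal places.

3.192

From the description: a = 1462, b = 339, c = 325, d = 489.
OR = (1462·489)/(339·325) = 714918/110175 = 6.48893
Risk in exposed = 1462/1801 = 0.81177; risk in unexposed = 325/814 = 0.39926; RR = 2.03317
OR/RR = 6.48893 / 2.03317 = 3.19153
The outcome is not rare, so the OR lies further from 1 than the RR.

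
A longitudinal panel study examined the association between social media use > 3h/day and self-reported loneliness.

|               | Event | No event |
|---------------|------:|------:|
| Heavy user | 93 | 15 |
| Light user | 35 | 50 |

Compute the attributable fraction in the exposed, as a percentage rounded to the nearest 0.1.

52.2

Cells: a = 93, b = 15, c = 35, d = 50.
Risk in exposed = 93/108 = 0.86111; risk in unexposed = 35/85 = 0.41176.
RR = 0.86111/0.41176 = 2.09127
AR% = (RR − 1)/RR × 100 = (2.09127 − 1)/2.09127 × 100 = 52.1822%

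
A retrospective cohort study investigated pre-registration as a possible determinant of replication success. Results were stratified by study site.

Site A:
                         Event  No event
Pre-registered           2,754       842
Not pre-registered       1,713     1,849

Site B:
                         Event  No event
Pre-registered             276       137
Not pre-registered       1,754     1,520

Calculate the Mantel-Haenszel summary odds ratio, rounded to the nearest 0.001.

3.094

OR_MH = Σ(aᵢdᵢ/nᵢ) / Σ(bᵢcᵢ/nᵢ), where nᵢ is the stratum total.
Stratum 1 (Site A): n = 7158; a·d/n = 2754·1849/7158 = 711.3923; b·c/n = 842·1713/7158 = 201.5013
Stratum 2 (Site B): n = 3687; a·d/n = 276·1520/3687 = 113.7836; b·c/n = 137·1754/3687 = 65.1744
OR_MH = (711.3923 + 113.7836) / (201.5013 + 65.1744) = 825.1759 / 266.6757 = 3.09431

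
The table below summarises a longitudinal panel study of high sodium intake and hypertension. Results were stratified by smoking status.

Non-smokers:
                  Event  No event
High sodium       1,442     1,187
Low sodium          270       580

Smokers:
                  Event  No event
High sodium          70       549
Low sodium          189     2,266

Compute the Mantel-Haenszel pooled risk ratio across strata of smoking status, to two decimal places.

1.69

RR_MH = Σ(aᵢ·n₀ᵢ/nᵢ) / Σ(cᵢ·n₁ᵢ/nᵢ), with n₁ᵢ = aᵢ+bᵢ (exposed), n₀ᵢ = cᵢ+dᵢ (unexposed), nᵢ = n₁ᵢ+n₀ᵢ.
Stratum 1 (Non-smokers): n₁ = 2629, n₀ = 850, n = 3479; a·n₀/n = 1442·850/3479 = 352.3139; c·n₁/n = 270·2629/3479 = 204.0328
Stratum 2 (Smokers): n₁ = 619, n₀ = 2455, n = 3074; a·n₀/n = 70·2455/3074 = 55.9044; c·n₁/n = 189·619/3074 = 38.0582
RR_MH = (352.3139 + 55.9044) / (204.0328 + 38.0582) = 408.2182 / 242.0910 = 1.68622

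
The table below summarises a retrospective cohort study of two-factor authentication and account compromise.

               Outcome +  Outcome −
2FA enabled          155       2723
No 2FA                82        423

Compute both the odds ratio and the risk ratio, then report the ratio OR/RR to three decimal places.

0.885

Cells: a = 155, b = 2723, c = 82, d = 423.
OR = (155·423)/(2723·82) = 65565/223286 = 0.29364
Risk in exposed = 155/2878 = 0.05386; risk in unexposed = 82/505 = 0.16238; RR = 0.33168
OR/RR = 0.29364 / 0.33168 = 0.88530
The outcome is not rare, so the OR lies further from 1 than the RR.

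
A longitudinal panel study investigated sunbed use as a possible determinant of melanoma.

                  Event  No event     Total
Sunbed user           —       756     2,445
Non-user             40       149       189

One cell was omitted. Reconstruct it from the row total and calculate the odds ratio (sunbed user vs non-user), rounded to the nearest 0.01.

8.32

The missing cell is in the exposed row: 2445 − 756 = 1689.
So a = 1689, b = 756, c = 40, d = 149.
OR = (a·d)/(b·c) = (1689 × 149) / (756 × 40) = 251661 / 30240 = 8.32212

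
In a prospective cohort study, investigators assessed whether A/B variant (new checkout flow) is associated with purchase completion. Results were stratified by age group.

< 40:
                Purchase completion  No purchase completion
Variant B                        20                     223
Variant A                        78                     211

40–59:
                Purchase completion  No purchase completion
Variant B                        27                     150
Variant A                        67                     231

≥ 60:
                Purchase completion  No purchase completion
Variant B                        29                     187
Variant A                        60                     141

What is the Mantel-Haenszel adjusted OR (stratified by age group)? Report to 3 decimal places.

OR_MH = Σ(aᵢdᵢ/nᵢ) / Σ(bᵢcᵢ/nᵢ), where nᵢ is the stratum total.
Stratum 1 (< 40): n = 532; a·d/n = 20·211/532 = 7.9323; b·c/n = 223·78/532 = 32.6955
Stratum 2 (40–59): n = 475; a·d/n = 27·231/475 = 13.1305; b·c/n = 150·67/475 = 21.1579
Stratum 3 (≥ 60): n = 417; a·d/n = 29·141/417 = 9.8058; b·c/n = 187·60/417 = 26.9065
OR_MH = (7.9323 + 13.1305 + 9.8058) / (32.6955 + 21.1579 + 26.9065) = 30.8686 / 80.7599 = 0.38223

0.382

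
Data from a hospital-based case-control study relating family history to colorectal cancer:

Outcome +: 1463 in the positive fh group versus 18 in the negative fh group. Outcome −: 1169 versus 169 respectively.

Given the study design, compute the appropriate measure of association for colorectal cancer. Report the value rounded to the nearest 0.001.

From the description: a = 1463, b = 1169, c = 18, d = 169.
This is a hospital-based case-control study: participants were sampled on outcome status, so risks in the source population cannot be estimated directly — relative risk is not valid here. The odds ratio is the appropriate measure.
OR = (a·d)/(b·c) = (1463 × 169) / (1169 × 18) = 247247 / 21042 = 11.75017

11.750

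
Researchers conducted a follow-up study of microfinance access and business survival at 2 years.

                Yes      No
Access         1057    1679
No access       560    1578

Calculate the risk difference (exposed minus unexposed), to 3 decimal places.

0.124

Cells: a = 1057, b = 1679, c = 560, d = 1578.
Risk in exposed = 1057/2736 = 0.386330; risk in unexposed = 560/2138 = 0.261927.
Risk difference = 0.386330 − 0.261927 = 0.124403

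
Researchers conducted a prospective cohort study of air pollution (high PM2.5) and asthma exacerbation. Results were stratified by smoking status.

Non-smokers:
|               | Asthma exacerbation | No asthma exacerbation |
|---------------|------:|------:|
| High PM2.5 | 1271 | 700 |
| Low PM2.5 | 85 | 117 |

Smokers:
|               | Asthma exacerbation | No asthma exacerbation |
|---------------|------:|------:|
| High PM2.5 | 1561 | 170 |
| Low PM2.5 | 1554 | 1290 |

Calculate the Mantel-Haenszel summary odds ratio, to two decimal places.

OR_MH = Σ(aᵢdᵢ/nᵢ) / Σ(bᵢcᵢ/nᵢ), where nᵢ is the stratum total.
Stratum 1 (Non-smokers): n = 2173; a·d/n = 1271·117/2173 = 68.4340; b·c/n = 700·85/2173 = 27.3815
Stratum 2 (Smokers): n = 4575; a·d/n = 1561·1290/4575 = 440.1508; b·c/n = 170·1554/4575 = 57.7443
OR_MH = (68.4340 + 440.1508) / (27.3815 + 57.7443) = 508.5848 / 85.1258 = 5.97451

5.97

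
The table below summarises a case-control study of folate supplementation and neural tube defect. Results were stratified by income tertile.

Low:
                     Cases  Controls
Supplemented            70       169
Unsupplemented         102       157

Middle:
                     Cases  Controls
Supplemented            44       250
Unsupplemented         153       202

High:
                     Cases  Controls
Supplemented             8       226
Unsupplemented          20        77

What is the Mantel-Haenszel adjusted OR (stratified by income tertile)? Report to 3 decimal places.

OR_MH = Σ(aᵢdᵢ/nᵢ) / Σ(bᵢcᵢ/nᵢ), where nᵢ is the stratum total.
Stratum 1 (Low): n = 498; a·d/n = 70·157/498 = 22.0683; b·c/n = 169·102/498 = 34.6145
Stratum 2 (Middle): n = 649; a·d/n = 44·202/649 = 13.6949; b·c/n = 250·153/649 = 58.9368
Stratum 3 (High): n = 331; a·d/n = 8·77/331 = 1.8610; b·c/n = 226·20/331 = 13.6556
OR_MH = (22.0683 + 13.6949 + 1.8610) / (34.6145 + 58.9368 + 13.6556) = 37.6242 / 107.2069 = 0.35095

0.351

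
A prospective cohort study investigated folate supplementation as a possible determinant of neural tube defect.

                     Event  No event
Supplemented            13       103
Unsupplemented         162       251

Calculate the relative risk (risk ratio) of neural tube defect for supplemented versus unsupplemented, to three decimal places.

0.286

Cells: a = 13, b = 103, c = 162, d = 251.
Risk in exposed = 13/116 = 0.11207; risk in unexposed = 162/413 = 0.39225.
RR = 0.11207 / 0.39225 = 0.28571
The risk is 71% lower among the exposed than among the unexposed.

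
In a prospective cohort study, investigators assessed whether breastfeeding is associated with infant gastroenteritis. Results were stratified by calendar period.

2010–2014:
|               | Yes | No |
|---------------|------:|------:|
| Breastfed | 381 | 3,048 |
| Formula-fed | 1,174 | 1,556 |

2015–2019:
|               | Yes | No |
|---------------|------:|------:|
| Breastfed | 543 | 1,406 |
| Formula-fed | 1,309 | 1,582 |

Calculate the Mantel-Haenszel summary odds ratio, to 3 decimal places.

0.285

OR_MH = Σ(aᵢdᵢ/nᵢ) / Σ(bᵢcᵢ/nᵢ), where nᵢ is the stratum total.
Stratum 1 (2010–2014): n = 6159; a·d/n = 381·1556/6159 = 96.2552; b·c/n = 3048·1174/6159 = 580.9956
Stratum 2 (2015–2019): n = 4840; a·d/n = 543·1582/4840 = 177.4847; b·c/n = 1406·1309/4840 = 380.2591
OR_MH = (96.2552 + 177.4847) / (580.9956 + 380.2591) = 273.7399 / 961.2547 = 0.28477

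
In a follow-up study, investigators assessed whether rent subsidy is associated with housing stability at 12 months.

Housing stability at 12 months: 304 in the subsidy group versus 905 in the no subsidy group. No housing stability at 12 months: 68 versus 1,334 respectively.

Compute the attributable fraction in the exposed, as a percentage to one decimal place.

50.5

From the description: a = 304, b = 68, c = 905, d = 1334.
Risk in exposed = 304/372 = 0.81720; risk in unexposed = 905/2239 = 0.40420.
RR = 0.81720/0.40420 = 2.02179
AR% = (RR − 1)/RR × 100 = (2.02179 − 1)/2.02179 × 100 = 50.5389%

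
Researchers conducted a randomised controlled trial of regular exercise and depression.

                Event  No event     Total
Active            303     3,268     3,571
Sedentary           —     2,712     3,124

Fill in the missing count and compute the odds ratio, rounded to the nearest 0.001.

The missing cell is in the unexposed row: 3124 − 2712 = 412.
So a = 303, b = 3268, c = 412, d = 2712.
OR = (a·d)/(b·c) = (303 × 2712) / (3268 × 412) = 821736 / 1346416 = 0.61031

0.610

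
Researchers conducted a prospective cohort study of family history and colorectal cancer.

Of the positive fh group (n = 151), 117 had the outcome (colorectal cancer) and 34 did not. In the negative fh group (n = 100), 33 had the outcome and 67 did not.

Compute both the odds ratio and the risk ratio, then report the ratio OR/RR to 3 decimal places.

From the description: a = 117, b = 34, c = 33, d = 67.
OR = (117·67)/(34·33) = 7839/1122 = 6.98663
Risk in exposed = 117/151 = 0.77483; risk in unexposed = 33/100 = 0.33000; RR = 2.34798
OR/RR = 6.98663 / 2.34798 = 2.97559
The outcome is not rare, so the OR lies further from 1 than the RR.

2.976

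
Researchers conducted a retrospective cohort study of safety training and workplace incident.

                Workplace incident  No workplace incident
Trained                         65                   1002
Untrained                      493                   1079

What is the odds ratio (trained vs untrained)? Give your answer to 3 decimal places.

Cells: a = 65, b = 1002, c = 493, d = 1079.
OR = (a·d)/(b·c) = (65 × 1079) / (1002 × 493) = 70135 / 493986 = 0.14198
Exposure is associated with lower odds of workplace incident (OR = 0.14 < 1).

0.142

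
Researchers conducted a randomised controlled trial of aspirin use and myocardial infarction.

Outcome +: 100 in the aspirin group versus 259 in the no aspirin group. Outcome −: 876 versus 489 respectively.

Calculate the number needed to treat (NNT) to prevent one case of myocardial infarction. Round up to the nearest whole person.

Risk in treated group = 100/976 = 0.10246; risk in control = 259/748 = 0.34626.
Absolute risk reduction = 0.34626 − 0.10246 = 0.24380
NNT = 1 / ARR = 1 / 0.24380 = 4.102 → round up → 5

5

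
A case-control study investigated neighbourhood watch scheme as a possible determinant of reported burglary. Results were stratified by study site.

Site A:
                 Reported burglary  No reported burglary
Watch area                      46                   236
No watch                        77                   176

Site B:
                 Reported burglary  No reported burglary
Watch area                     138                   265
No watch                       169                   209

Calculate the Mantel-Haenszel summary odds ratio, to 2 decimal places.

0.57

OR_MH = Σ(aᵢdᵢ/nᵢ) / Σ(bᵢcᵢ/nᵢ), where nᵢ is the stratum total.
Stratum 1 (Site A): n = 535; a·d/n = 46·176/535 = 15.1327; b·c/n = 236·77/535 = 33.9664
Stratum 2 (Site B): n = 781; a·d/n = 138·209/781 = 36.9296; b·c/n = 265·169/781 = 57.3431
OR_MH = (15.1327 + 36.9296) / (33.9664 + 57.3431) = 52.0623 / 91.3095 = 0.57017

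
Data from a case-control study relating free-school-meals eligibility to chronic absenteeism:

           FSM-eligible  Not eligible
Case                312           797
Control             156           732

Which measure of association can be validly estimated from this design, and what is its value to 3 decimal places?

1.837

Reading the table with exposure as columns: a = 312 (FSM-eligible, case), b = 156 (FSM-eligible, non-case), c = 797 (Not eligible, case), d = 732.
This is a case-control study: participants were sampled on outcome status, so risks in the source population cannot be estimated directly — relative risk is not valid here. The odds ratio is the appropriate measure.
OR = (a·d)/(b·c) = (312 × 732) / (156 × 797) = 228384 / 124332 = 1.83689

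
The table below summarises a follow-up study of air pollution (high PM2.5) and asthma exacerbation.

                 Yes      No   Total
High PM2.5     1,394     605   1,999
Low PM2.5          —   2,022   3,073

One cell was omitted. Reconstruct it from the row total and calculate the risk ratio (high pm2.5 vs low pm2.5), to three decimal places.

The missing cell is in the unexposed row: 3073 − 2022 = 1051.
So a = 1394, b = 605, c = 1051, d = 2022.
RR = [a/(a+b)] / [c/(c+d)] = (1394/1999) / (1051/3073) = 0.69735/0.34201 = 2.03897

2.039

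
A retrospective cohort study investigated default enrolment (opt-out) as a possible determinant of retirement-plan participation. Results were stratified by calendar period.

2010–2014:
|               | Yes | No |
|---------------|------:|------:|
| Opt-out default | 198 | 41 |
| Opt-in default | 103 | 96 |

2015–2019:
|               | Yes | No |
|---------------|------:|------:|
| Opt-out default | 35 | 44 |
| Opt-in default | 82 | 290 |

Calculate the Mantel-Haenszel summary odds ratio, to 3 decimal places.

3.736

OR_MH = Σ(aᵢdᵢ/nᵢ) / Σ(bᵢcᵢ/nᵢ), where nᵢ is the stratum total.
Stratum 1 (2010–2014): n = 438; a·d/n = 198·96/438 = 43.3973; b·c/n = 41·103/438 = 9.6416
Stratum 2 (2015–2019): n = 451; a·d/n = 35·290/451 = 22.5055; b·c/n = 44·82/451 = 8.0000
OR_MH = (43.3973 + 22.5055) / (9.6416 + 8.0000) = 65.9028 / 17.6416 = 3.73566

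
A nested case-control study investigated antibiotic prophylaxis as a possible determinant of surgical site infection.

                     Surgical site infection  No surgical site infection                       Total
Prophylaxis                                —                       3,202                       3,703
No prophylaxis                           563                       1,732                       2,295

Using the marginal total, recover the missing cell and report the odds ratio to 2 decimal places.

0.48

The missing cell is in the exposed row: 3703 − 3202 = 501.
So a = 501, b = 3202, c = 563, d = 1732.
OR = (a·d)/(b·c) = (501 × 1732) / (3202 × 563) = 867732 / 1802726 = 0.48134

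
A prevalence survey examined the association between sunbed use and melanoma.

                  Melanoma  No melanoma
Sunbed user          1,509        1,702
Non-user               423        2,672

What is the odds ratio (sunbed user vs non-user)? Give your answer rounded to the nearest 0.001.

5.600

Cells: a = 1509, b = 1702, c = 423, d = 2672.
OR = (a·d)/(b·c) = (1509 × 2672) / (1702 × 423) = 4032048 / 719946 = 5.60049
The odds of melanoma are about 5.60 times as high in the sunbed user group.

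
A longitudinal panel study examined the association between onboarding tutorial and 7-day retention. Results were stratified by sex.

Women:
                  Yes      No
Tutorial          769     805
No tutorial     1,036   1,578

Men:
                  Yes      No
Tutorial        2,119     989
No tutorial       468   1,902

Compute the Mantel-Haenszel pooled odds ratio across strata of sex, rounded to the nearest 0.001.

OR_MH = Σ(aᵢdᵢ/nᵢ) / Σ(bᵢcᵢ/nᵢ), where nᵢ is the stratum total.
Stratum 1 (Women): n = 4188; a·d/n = 769·1578/4188 = 289.7521; b·c/n = 805·1036/4188 = 199.1356
Stratum 2 (Men): n = 5478; a·d/n = 2119·1902/5478 = 735.7317; b·c/n = 989·468/5478 = 84.4929
OR_MH = (289.7521 + 735.7317) / (199.1356 + 84.4929) = 1025.4838 / 283.6285 = 3.61559

3.616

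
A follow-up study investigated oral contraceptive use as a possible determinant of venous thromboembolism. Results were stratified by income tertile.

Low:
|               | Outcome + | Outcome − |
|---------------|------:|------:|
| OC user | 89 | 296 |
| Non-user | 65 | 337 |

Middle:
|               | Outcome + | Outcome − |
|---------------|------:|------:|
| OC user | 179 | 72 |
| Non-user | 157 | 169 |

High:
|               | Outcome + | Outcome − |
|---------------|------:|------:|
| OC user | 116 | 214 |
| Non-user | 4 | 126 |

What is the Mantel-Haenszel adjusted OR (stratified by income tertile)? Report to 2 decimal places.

OR_MH = Σ(aᵢdᵢ/nᵢ) / Σ(bᵢcᵢ/nᵢ), where nᵢ is the stratum total.
Stratum 1 (Low): n = 787; a·d/n = 89·337/787 = 38.1105; b·c/n = 296·65/787 = 24.4473
Stratum 2 (Middle): n = 577; a·d/n = 179·169/577 = 52.4281; b·c/n = 72·157/577 = 19.5910
Stratum 3 (High): n = 460; a·d/n = 116·126/460 = 31.7739; b·c/n = 214·4/460 = 1.8609
OR_MH = (38.1105 + 52.4281 + 31.7739) / (24.4473 + 19.5910 + 1.8609) = 122.3125 / 45.8991 = 2.66481

2.66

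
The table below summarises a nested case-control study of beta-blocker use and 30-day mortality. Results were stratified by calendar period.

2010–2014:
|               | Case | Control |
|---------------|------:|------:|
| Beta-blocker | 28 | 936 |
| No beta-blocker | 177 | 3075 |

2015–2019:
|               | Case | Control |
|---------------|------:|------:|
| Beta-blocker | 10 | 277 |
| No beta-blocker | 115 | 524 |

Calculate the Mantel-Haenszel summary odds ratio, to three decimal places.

0.354

OR_MH = Σ(aᵢdᵢ/nᵢ) / Σ(bᵢcᵢ/nᵢ), where nᵢ is the stratum total.
Stratum 1 (2010–2014): n = 4216; a·d/n = 28·3075/4216 = 20.4222; b·c/n = 936·177/4216 = 39.2960
Stratum 2 (2015–2019): n = 926; a·d/n = 10·524/926 = 5.6587; b·c/n = 277·115/926 = 34.4006
OR_MH = (20.4222 + 5.6587) / (39.2960 + 34.4006) = 26.0809 / 73.6967 = 0.35390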